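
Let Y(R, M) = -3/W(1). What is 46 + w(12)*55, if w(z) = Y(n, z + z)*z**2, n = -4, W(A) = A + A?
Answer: -11834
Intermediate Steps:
W(A) = 2*A
Y(R, M) = -3/2 (Y(R, M) = -3/(2*1) = -3/2)
w(z) = -3*z**2/2
46 + w(12)*55 = 46 - 3/2*12**2*55 = 46 - 3/2*144*55 = 46 - 216*55 = 46 - 11880 = -11834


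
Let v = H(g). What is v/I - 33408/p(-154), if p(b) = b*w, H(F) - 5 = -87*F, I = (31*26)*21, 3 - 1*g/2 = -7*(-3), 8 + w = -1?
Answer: -4453301/186186 ≈ -23.919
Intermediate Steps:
w = -9 (w = -8 - 1 = -9)
g = -36 (g = 6 - (-14)*(-3) = 6 - 2*21 = 6 - 42 = -36)
I = 16926 (I = 806*21 = 16926)
H(F) = 5 - 87*F
p(b) = -9*b (p(b) = b*(-9) = -9*b)
v = 3137 (v = 5 - 87*(-36) = 5 + 3132 = 3137)
v/I - 33408/p(-154) = 3137/16926 - 33408/((-9*(-154))) = 3137*(1/16926) - 33408/1386 = 3137/16926 - 33408*1/1386 = 3137/16926 - 1856/77 = -4453301/186186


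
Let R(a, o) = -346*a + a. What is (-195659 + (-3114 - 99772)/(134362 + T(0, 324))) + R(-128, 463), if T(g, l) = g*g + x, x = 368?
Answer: -10205781578/67365 ≈ -1.5150e+5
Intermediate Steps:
T(g, l) = 368 + g**2 (T(g, l) = g*g + 368 = g**2 + 368 = 368 + g**2)
R(a, o) = -345*a
(-195659 + (-3114 - 99772)/(134362 + T(0, 324))) + R(-128, 463) = (-195659 + (-3114 - 99772)/(134362 + (368 + 0**2))) - 345*(-128) = (-195659 - 102886/(134362 + (368 + 0))) + 44160 = (-195659 - 102886/(134362 + 368)) + 44160 = (-195659 - 102886/134730) + 44160 = (-195659 - 102886*1/134730) + 44160 = (-195659 - 51443/67365) + 44160 = -13180619978/67365 + 44160 = -10205781578/67365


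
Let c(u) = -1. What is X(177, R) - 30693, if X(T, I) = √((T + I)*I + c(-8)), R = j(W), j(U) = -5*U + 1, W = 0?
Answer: -30693 + √177 ≈ -30680.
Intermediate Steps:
j(U) = 1 - 5*U
R = 1 (R = 1 - 5*0 = 1 + 0 = 1)
X(T, I) = √(-1 + I*(I + T)) (X(T, I) = √((T + I)*I - 1) = √((I + T)*I - 1) = √(I*(I + T) - 1) = √(-1 + I*(I + T)))
X(177, R) - 30693 = √(-1 + 1² + 1*177) - 30693 = √(-1 + 1 + 177) - 30693 = √177 - 30693 = -30693 + √177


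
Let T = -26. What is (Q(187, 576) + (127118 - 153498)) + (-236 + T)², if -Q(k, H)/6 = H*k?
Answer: -604008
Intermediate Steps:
Q(k, H) = -6*H*k
(Q(187, 576) + (127118 - 153498)) + (-236 + T)² = (-6*576*187 + (127118 - 153498)) + (-236 - 26)² = (-646272 - 26380) + (-262)² = -672652 + 68644 = -604008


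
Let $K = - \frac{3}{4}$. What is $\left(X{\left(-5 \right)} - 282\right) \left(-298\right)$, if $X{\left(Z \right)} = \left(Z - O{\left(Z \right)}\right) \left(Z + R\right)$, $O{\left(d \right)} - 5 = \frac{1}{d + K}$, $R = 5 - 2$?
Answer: $\frac{1798132}{23} \approx 78180.0$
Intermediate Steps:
$K = - \frac{3}{4}$ ($K = \left(-3\right) \frac{1}{4} = - \frac{3}{4} \approx -0.75$)
$R = 3$ ($R = 5 - 2 = 3$)
$O{\left(d \right)} = 5 + \frac{1}{- \frac{3}{4} + d}$ ($O{\left(d \right)} = 5 + \frac{1}{d - \frac{3}{4}} = 5 + \frac{1}{- \frac{3}{4} + d}$)
$X{\left(Z \right)} = \left(3 + Z\right) \left(Z - \frac{-11 + 20 Z}{-3 + 4 Z}\right)$ ($X{\left(Z \right)} = \left(Z - \frac{-11 + 20 Z}{-3 + 4 Z}\right) \left(Z + 3\right) = \left(Z - \frac{-11 + 20 Z}{-3 + 4 Z}\right) \left(3 + Z\right) = \left(3 + Z\right) \left(Z - \frac{-11 + 20 Z}{-3 + 4 Z}\right)$)
$\left(X{\left(-5 \right)} - 282\right) \left(-298\right) = \left(\frac{33 - -290 - 11 \left(-5\right)^{2} + 4 \left(-5\right)^{3}}{-3 + 4 \left(-5\right)} - 282\right) \left(-298\right) = \left(\frac{33 + 290 - 275 + 4 \left(-125\right)}{-3 - 20} - 282\right) \left(-298\right) = \left(\frac{33 + 290 - 275 - 500}{-23} - 282\right) \left(-298\right) = \left(\left(- \frac{1}{23}\right) \left(-452\right) - 282\right) \left(-298\right) = \left(\frac{452}{23} - 282\right) \left(-298\right) = \left(- \frac{6034}{23}\right) \left(-298\right) = \frac{1798132}{23}$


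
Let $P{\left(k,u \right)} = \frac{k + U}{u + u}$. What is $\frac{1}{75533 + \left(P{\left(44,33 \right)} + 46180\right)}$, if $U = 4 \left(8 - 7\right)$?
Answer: $\frac{11}{1338851} \approx 8.216 \cdot 10^{-6}$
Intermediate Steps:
$U = 4$ ($U = 4 \cdot 1 = 4$)
$P{\left(k,u \right)} = \frac{4 + k}{2 u}$ ($P{\left(k,u \right)} = \frac{k + 4}{u + u} = \frac{4 + k}{2 u}$)
$\frac{1}{75533 + \left(P{\left(44,33 \right)} + 46180\right)} = \frac{1}{75533 + \left(\frac{4 + 44}{2 \cdot 33} + 46180\right)} = \frac{1}{75533 + \left(\frac{1}{2} \cdot \frac{1}{33} \cdot 48 + 46180\right)} = \frac{1}{75533 + \left(\frac{8}{11} + 46180\right)} = \frac{1}{75533 + \frac{507988}{11}} = \frac{1}{\frac{1338851}{11}} = \frac{11}{1338851}$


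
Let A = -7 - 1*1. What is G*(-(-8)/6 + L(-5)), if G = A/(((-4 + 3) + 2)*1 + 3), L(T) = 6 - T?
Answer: -74/3 ≈ -24.667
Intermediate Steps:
A = -8 (A = -7 - 1 = -8)
G = -2 (G = -8/(((-4 + 3) + 2)*1 + 3) = -8/((-1 + 2)*1 + 3) = -8/(1*1 + 3) = -8/(1 + 3) = -8/4 = -8*¼ = -2)
G*(-(-8)/6 + L(-5)) = -2*(-(-8)/6 + (6 - 1*(-5))) = -2*(-(-8)/6 + (6 + 5)) = -2*(-2*(-⅔) + 11) = -2*(4/3 + 11) = -2*37/3 = -74/3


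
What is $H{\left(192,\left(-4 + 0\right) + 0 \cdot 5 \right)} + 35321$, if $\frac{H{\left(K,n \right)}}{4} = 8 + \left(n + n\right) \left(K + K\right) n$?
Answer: $84505$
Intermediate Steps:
$H{\left(K,n \right)} = 32 + 16 K n^{2}$ ($H{\left(K,n \right)} = 4 \left(8 + \left(n + n\right) \left(K + K\right) n\right) = 4 \left(8 + 2 n 2 K n\right) = 4 \left(8 + 4 K n n\right) = 4 \left(8 + 4 K n^{2}\right) = 32 + 16 K n^{2}$)
$H{\left(192,\left(-4 + 0\right) + 0 \cdot 5 \right)} + 35321 = \left(32 + 16 \cdot 192 \left(\left(-4 + 0\right) + 0 \cdot 5\right)^{2}\right) + 35321 = \left(32 + 16 \cdot 192 \left(-4 + 0\right)^{2}\right) + 35321 = \left(32 + 16 \cdot 192 \left(-4\right)^{2}\right) + 35321 = \left(32 + 16 \cdot 192 \cdot 16\right) + 35321 = \left(32 + 49152\right) + 35321 = 49184 + 35321 = 84505$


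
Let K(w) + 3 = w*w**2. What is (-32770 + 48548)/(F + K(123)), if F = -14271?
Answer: 2254/263799 ≈ 0.0085444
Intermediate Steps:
K(w) = -3 + w**3 (K(w) = -3 + w*w**2 = -3 + w**3)
(-32770 + 48548)/(F + K(123)) = (-32770 + 48548)/(-14271 + (-3 + 123**3)) = 15778/(-14271 + (-3 + 1860867)) = 15778/(-14271 + 1860864) = 15778/1846593 = 15778*(1/1846593) = 2254/263799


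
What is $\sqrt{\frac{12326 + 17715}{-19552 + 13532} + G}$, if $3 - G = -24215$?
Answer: $\frac{67 \sqrt{48868855}}{3010} \approx 155.61$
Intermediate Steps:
$G = 24218$ ($G = 3 - -24215 = 3 + 24215 = 24218$)
$\sqrt{\frac{12326 + 17715}{-19552 + 13532} + G} = \sqrt{\frac{12326 + 17715}{-19552 + 13532} + 24218} = \sqrt{\frac{30041}{-6020} + 24218} = \sqrt{30041 \left(- \frac{1}{6020}\right) + 24218} = \sqrt{- \frac{30041}{6020} + 24218} = \sqrt{\frac{145762319}{6020}} = \frac{67 \sqrt{48868855}}{3010}$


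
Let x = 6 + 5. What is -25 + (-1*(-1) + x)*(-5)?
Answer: -85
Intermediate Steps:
x = 11
-25 + (-1*(-1) + x)*(-5) = -25 + (-1*(-1) + 11)*(-5) = -25 + (1 + 11)*(-5) = -25 + 12*(-5) = -25 - 60 = -85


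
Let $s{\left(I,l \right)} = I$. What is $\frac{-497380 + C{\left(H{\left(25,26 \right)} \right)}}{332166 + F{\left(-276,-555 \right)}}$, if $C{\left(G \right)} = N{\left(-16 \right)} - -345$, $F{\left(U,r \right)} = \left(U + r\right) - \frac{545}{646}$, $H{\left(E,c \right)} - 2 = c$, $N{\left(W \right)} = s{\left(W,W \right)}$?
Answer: $- \frac{321094946}{214041865} \approx -1.5002$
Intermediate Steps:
$N{\left(W \right)} = W$
$H{\left(E,c \right)} = 2 + c$
$F{\left(U,r \right)} = - \frac{545}{646} + U + r$ ($F{\left(U,r \right)} = \left(U + r\right) - \frac{545}{646} = - \frac{545}{646} + U + r$)
$C{\left(G \right)} = 329$ ($C{\left(G \right)} = -16 - -345 = -16 + 345 = 329$)
$\frac{-497380 + C{\left(H{\left(25,26 \right)} \right)}}{332166 + F{\left(-276,-555 \right)}} = \frac{-497380 + 329}{332166 - \frac{537371}{646}} = - \frac{497051}{332166 - \frac{537371}{646}} = - \frac{497051}{\frac{214041865}{646}} = \left(-497051\right) \frac{646}{214041865} = - \frac{321094946}{214041865}$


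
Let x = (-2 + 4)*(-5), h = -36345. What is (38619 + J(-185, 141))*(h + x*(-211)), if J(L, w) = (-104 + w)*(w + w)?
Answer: -1679329455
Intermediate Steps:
J(L, w) = 2*w*(-104 + w) (J(L, w) = (-104 + w)*(2*w) = 2*w*(-104 + w))
x = -10 (x = 2*(-5) = -10)
(38619 + J(-185, 141))*(h + x*(-211)) = (38619 + 2*141*(-104 + 141))*(-36345 - 10*(-211)) = (38619 + 2*141*37)*(-36345 + 2110) = (38619 + 10434)*(-34235) = 49053*(-34235) = -1679329455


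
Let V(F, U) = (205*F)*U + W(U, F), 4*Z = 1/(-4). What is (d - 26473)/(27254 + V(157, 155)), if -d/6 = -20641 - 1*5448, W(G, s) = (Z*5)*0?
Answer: 130061/5015929 ≈ 0.025930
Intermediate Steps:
Z = -1/16 (Z = (¼)/(-4) = (¼)*(-¼) = -1/16 ≈ -0.062500)
W(G, s) = 0 (W(G, s) = -1/16*5*0 = -5/16*0 = 0)
d = 156534 (d = -6*(-20641 - 1*5448) = -6*(-20641 - 5448) = -6*(-26089) = 156534)
V(F, U) = 205*F*U (V(F, U) = (205*F)*U + 0 = 205*F*U + 0 = 205*F*U)
(d - 26473)/(27254 + V(157, 155)) = (156534 - 26473)/(27254 + 205*157*155) = 130061/(27254 + 4988675) = 130061/5015929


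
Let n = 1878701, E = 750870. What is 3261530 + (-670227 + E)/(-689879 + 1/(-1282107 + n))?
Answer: 447457625618240436/137192557375 ≈ 3.2615e+6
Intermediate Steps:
3261530 + (-670227 + E)/(-689879 + 1/(-1282107 + n)) = 3261530 + (-670227 + 750870)/(-689879 + 1/(-1282107 + 1878701)) = 3261530 + 80643/(-689879 + 1/596594) = 3261530 + 80643/(-411577672125/596594) = 3261530 + 80643*(-596594/411577672125) = 3261530 - 16037043314/137192557375 = 447457625618240436/137192557375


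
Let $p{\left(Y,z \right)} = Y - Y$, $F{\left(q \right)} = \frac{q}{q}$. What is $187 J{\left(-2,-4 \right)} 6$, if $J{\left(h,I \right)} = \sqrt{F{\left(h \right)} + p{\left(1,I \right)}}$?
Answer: $1122$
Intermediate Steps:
$F{\left(q \right)} = 1$
$p{\left(Y,z \right)} = 0$
$J{\left(h,I \right)} = 1$ ($J{\left(h,I \right)} = \sqrt{1 + 0} = \sqrt{1} = 1$)
$187 J{\left(-2,-4 \right)} 6 = 187 \cdot 1 \cdot 6 = 187 \cdot 6 = 1122$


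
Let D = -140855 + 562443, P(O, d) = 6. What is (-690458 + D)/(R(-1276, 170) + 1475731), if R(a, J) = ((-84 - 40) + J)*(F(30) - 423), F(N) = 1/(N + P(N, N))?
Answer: -4839660/26212937 ≈ -0.18463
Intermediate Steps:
F(N) = 1/(6 + N) (F(N) = 1/(N + 6) = 1/(6 + N))
R(a, J) = 472037/9 - 15227*J/36 (R(a, J) = ((-84 - 40) + J)*(1/(6 + 30) - 423) = (-124 + J)*(1/36 - 423) = (-124 + J)*(-15227/36) = 472037/9 - 15227*J/36)
D = 421588
(-690458 + D)/(R(-1276, 170) + 1475731) = (-690458 + 421588)/((472037/9 - 15227/36*170) + 1475731) = -268870/((472037/9 - 1294295/18) + 1475731) = -268870/(-350221/18 + 1475731) = -268870/26212937/18 = -268870*18/26212937 = -4839660/26212937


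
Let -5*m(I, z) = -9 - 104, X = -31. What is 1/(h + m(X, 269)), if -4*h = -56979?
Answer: 20/285347 ≈ 7.0090e-5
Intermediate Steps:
h = 56979/4 (h = -¼*(-56979) = 56979/4 ≈ 14245.)
m(I, z) = 113/5 (m(I, z) = -(-9 - 104)/5 = -⅕*(-113) = 113/5)
1/(h + m(X, 269)) = 1/(56979/4 + 113/5) = 1/(285347/20) = 20/285347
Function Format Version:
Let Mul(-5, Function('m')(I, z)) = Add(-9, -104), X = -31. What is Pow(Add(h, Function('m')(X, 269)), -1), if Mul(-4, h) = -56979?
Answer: Rational(20, 285347) ≈ 7.0090e-5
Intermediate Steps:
h = Rational(56979, 4) (h = Mul(Rational(-1, 4), -56979) = Rational(56979, 4) ≈ 14245.)
Function('m')(I, z) = Rational(113, 5) (Function('m')(I, z) = Mul(Rational(-1, 5), Add(-9, -104)) = Mul(Rational(-1, 5), -113) = Rational(113, 5))
Pow(Add(h, Function('m')(X, 269)), -1) = Pow(Add(Rational(56979, 4), Rational(113, 5)), -1) = Pow(Rational(285347, 20), -1) = Rational(20, 285347)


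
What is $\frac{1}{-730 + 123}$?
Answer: $- \frac{1}{607} \approx -0.0016474$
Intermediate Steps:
$\frac{1}{-730 + 123} = \frac{1}{-607} = - \frac{1}{607}$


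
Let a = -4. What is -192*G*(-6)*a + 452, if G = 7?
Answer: -31804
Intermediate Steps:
-192*G*(-6)*a + 452 = -192*7*(-6)*(-4) + 452 = -(-8064)*(-4) + 452 = -192*168 + 452 = -32256 + 452 = -31804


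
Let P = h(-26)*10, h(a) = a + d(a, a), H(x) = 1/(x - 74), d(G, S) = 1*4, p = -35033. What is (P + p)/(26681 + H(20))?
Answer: -1903662/1440773 ≈ -1.3213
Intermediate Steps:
d(G, S) = 4
H(x) = 1/(-74 + x)
h(a) = 4 + a (h(a) = a + 4 = 4 + a)
P = -220 (P = (4 - 26)*10 = -22*10 = -220)
(P + p)/(26681 + H(20)) = (-220 - 35033)/(26681 + 1/(-74 + 20)) = -35253/(26681 + 1/(-54)) = -35253/(26681 - 1/54) = -35253/1440773/54 = -35253*54/1440773 = -1903662/1440773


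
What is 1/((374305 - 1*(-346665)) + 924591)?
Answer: 1/1645561 ≈ 6.0770e-7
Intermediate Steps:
1/((374305 - 1*(-346665)) + 924591) = 1/((374305 + 346665) + 924591) = 1/(720970 + 924591) = 1/1645561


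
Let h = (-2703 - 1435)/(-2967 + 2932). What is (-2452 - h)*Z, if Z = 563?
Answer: -50646354/35 ≈ -1.4470e+6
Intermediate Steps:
h = 4138/35 (h = -4138/(-35) = -4138*(-1/35) = 4138/35 ≈ 118.23)
(-2452 - h)*Z = (-2452 - 1*4138/35)*563 = (-2452 - 4138/35)*563 = -89958/35*563 = -50646354/35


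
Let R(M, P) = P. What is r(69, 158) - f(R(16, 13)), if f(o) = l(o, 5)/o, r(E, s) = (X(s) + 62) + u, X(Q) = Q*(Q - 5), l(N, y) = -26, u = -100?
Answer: 24138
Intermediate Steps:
X(Q) = Q*(-5 + Q)
r(E, s) = -38 + s*(-5 + s) (r(E, s) = (s*(-5 + s) + 62) - 100 = (62 + s*(-5 + s)) - 100 = -38 + s*(-5 + s))
f(o) = -26/o
r(69, 158) - f(R(16, 13)) = (-38 + 158*(-5 + 158)) - (-26)/13 = (-38 + 158*153) - (-26)/13 = (-38 + 24174) - 1*(-2) = 24136 + 2 = 24138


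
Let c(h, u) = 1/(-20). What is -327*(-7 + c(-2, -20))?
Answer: 46107/20 ≈ 2305.4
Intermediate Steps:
c(h, u) = -1/20
-327*(-7 + c(-2, -20)) = -327*(-7 - 1/20) = -327*(-141/20) = 46107/20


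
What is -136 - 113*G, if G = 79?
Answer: -9063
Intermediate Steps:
-136 - 113*G = -136 - 113*79 = -136 - 8927 = -9063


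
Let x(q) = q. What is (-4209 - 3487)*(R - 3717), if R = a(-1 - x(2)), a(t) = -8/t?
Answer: 85756528/3 ≈ 2.8586e+7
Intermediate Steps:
R = 8/3 (R = -8/(-1 - 1*2) = -8/(-1 - 2) = -8/(-3) = -8*(-⅓) = 8/3 ≈ 2.6667)
(-4209 - 3487)*(R - 3717) = (-4209 - 3487)*(8/3 - 3717) = -7696*(-11143/3) = 85756528/3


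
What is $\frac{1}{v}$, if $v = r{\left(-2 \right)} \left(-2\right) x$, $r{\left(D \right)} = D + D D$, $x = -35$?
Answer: $\frac{1}{140} \approx 0.0071429$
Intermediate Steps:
$r{\left(D \right)} = D + D^{2}$
$v = 140$ ($v = - 2 \left(1 - 2\right) \left(-2\right) \left(-35\right) = \left(-2\right) \left(-1\right) \left(-2\right) \left(-35\right) = 2 \left(-2\right) \left(-35\right) = \left(-4\right) \left(-35\right) = 140$)
$\frac{1}{v} = \frac{1}{140}$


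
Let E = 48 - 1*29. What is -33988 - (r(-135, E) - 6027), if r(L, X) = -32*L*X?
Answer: -110041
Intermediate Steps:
E = 19 (E = 48 - 29 = 19)
r(L, X) = -32*L*X
-33988 - (r(-135, E) - 6027) = -33988 - (-32*(-135)*19 - 6027) = -33988 - (82080 - 6027) = -33988 - 1*76053 = -33988 - 76053 = -110041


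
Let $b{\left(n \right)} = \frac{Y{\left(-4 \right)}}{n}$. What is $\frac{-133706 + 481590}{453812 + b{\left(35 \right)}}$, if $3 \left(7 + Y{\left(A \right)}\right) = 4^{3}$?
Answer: $\frac{36527820}{47650303} \approx 0.76658$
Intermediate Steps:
$Y{\left(A \right)} = \frac{43}{3}$ ($Y{\left(A \right)} = -7 + \frac{4^{3}}{3} = -7 + \frac{1}{3} \cdot 64 = -7 + \frac{64}{3} = \frac{43}{3}$)
$b{\left(n \right)} = \frac{43}{3 n}$
$\frac{-133706 + 481590}{453812 + b{\left(35 \right)}} = \frac{-133706 + 481590}{453812 + \frac{43}{3 \cdot 35}} = \frac{347884}{453812 + \frac{43}{3} \cdot \frac{1}{35}} = \frac{347884}{453812 + \frac{43}{105}} = \frac{347884}{\frac{47650303}{105}} = 347884 \cdot \frac{105}{47650303} = \frac{36527820}{47650303}$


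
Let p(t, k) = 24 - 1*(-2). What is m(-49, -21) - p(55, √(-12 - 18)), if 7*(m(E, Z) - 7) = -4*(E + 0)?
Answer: 9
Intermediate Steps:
m(E, Z) = 7 - 4*E/7 (m(E, Z) = 7 + (-4*(E + 0))/7 = 7 + (-4*E)/7 = 7 - 4*E/7)
p(t, k) = 26 (p(t, k) = 24 + 2 = 26)
m(-49, -21) - p(55, √(-12 - 18)) = (7 - 4/7*(-49)) - 1*26 = (7 + 28) - 26 = 35 - 26 = 9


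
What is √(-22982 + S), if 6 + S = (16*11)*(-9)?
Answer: 2*I*√6143 ≈ 156.75*I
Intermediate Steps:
S = -1590 (S = -6 + (16*11)*(-9) = -6 + 176*(-9) = -6 - 1584 = -1590)
√(-22982 + S) = √(-22982 - 1590) = √(-24572) = 2*I*√6143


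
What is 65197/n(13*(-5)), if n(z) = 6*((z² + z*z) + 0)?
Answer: 65197/50700 ≈ 1.2859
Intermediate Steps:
n(z) = 12*z² (n(z) = 6*((z² + z²) + 0) = 6*(2*z² + 0) = 6*(2*z²) = 12*z²)
65197/n(13*(-5)) = 65197/((12*(13*(-5))²)) = 65197/((12*(-65)²)) = 65197/((12*4225)) = 65197/50700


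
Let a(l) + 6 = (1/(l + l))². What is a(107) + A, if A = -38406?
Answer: -1759115951/45796 ≈ -38412.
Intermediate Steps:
a(l) = -6 + 1/(4*l²) (a(l) = -6 + (1/(l + l))² = -6 + (1/(2*l))² = -6 + 1/(4*l²))
a(107) + A = (-6 + (¼)/107²) - 38406 = (-6 + (¼)*(1/11449)) - 38406 = (-6 + 1/45796) - 38406 = -274775/45796 - 38406 = -1759115951/45796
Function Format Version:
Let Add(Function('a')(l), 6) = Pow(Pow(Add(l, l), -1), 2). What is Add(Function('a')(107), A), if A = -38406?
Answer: Rational(-1759115951, 45796) ≈ -38412.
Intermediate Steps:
Function('a')(l) = Add(-6, Mul(Rational(1, 4), Pow(l, -2))) (Function('a')(l) = Add(-6, Pow(Pow(Add(l, l), -1), 2)) = Add(-6, Pow(Pow(Mul(2, l), -1), 2)) = Add(-6, Pow(Mul(Rational(1, 2), Pow(l, -1)), 2)) = Add(-6, Mul(Rational(1, 4), Pow(l, -2))))
Add(Function('a')(107), A) = Add(Add(-6, Mul(Rational(1, 4), Pow(107, -2))), -38406) = Add(Add(-6, Mul(Rational(1, 4), Rational(1, 11449))), -38406) = Add(Add(-6, Rational(1, 45796)), -38406) = Add(Rational(-274775, 45796), -38406) = Rational(-1759115951, 45796)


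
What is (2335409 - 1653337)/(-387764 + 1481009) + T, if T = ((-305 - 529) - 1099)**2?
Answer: 4084898598877/1093245 ≈ 3.7365e+6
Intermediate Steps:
T = 3736489 (T = (-834 - 1099)**2 = (-1933)**2 = 3736489)
(2335409 - 1653337)/(-387764 + 1481009) + T = (2335409 - 1653337)/(-387764 + 1481009) + 3736489 = 682072/1093245 + 3736489 = 4084898598877/1093245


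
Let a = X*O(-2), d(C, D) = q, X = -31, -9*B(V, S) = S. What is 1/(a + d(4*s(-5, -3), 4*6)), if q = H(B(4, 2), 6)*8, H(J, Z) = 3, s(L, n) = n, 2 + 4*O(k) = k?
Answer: 1/55 ≈ 0.018182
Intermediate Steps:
O(k) = -1/2 + k/4
B(V, S) = -S/9
q = 24 (q = 3*8 = 24)
d(C, D) = 24
a = 31 (a = -31*(-1/2 + (1/4)*(-2)) = -31*(-1/2 - 1/2) = -31*(-1) = 31)
1/(a + d(4*s(-5, -3), 4*6)) = 1/(31 + 24) = 1/55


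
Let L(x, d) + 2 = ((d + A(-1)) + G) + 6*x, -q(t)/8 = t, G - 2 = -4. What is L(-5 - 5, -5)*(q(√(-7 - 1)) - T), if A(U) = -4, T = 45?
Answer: 3285 + 1168*I*√2 ≈ 3285.0 + 1651.8*I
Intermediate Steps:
G = -2 (G = 2 - 4 = -2)
q(t) = -8*t
L(x, d) = -8 + d + 6*x (L(x, d) = -2 + (((d - 4) - 2) + 6*x) = -2 + (((-4 + d) - 2) + 6*x) = -2 + ((-6 + d) + 6*x) = -2 + (-6 + d + 6*x) = -8 + d + 6*x)
L(-5 - 5, -5)*(q(√(-7 - 1)) - T) = (-8 - 5 + 6*(-5 - 5))*(-8*√(-7 - 1) - 1*45) = (-8 - 5 + 6*(-10))*(-16*I*√2 - 45) = (-8 - 5 - 60)*(-16*I*√2 - 45) = -73*(-16*I*√2 - 45) = -73*(-45 - 16*I*√2) = 3285 + 1168*I*√2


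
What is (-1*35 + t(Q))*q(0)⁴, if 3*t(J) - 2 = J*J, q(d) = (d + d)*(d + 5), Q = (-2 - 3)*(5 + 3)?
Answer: 0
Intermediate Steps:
Q = -40 (Q = -5*8 = -40)
q(d) = 2*d*(5 + d) (q(d) = (2*d)*(5 + d) = 2*d*(5 + d))
t(J) = ⅔ + J²/3 (t(J) = ⅔ + (J*J)/3 = ⅔ + J²/3)
(-1*35 + t(Q))*q(0)⁴ = (-1*35 + (⅔ + (⅓)*(-40)²))*(2*0*(5 + 0))⁴ = (-35 + (⅔ + (⅓)*1600))*(2*0*5)⁴ = (-35 + (⅔ + 1600/3))*0⁴ = (-35 + 534)*0 = 499*0 = 0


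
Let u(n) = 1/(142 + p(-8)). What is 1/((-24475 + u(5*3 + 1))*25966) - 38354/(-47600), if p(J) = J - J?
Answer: 865299881806159/1073897753934600 ≈ 0.80576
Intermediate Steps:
p(J) = 0
u(n) = 1/142 (u(n) = 1/(142 + 0) = 1/142)
1/((-24475 + u(5*3 + 1))*25966) - 38354/(-47600) = 1/((-24475 + 1/142)*25966) - 38354/(-47600) = (1/25966)/(-3475449/142) - 38354*(-1/47600) = -142/3475449*1/25966 + 19177/23800 = -71/45121754367 + 19177/23800 = 865299881806159/1073897753934600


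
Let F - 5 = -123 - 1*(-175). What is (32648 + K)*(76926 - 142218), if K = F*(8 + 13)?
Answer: -2209807740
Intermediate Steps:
F = 57 (F = 5 + (-123 - 1*(-175)) = 5 + (-123 + 175) = 5 + 52 = 57)
K = 1197 (K = 57*(8 + 13) = 57*21 = 1197)
(32648 + K)*(76926 - 142218) = (32648 + 1197)*(76926 - 142218) = 33845*(-65292) = -2209807740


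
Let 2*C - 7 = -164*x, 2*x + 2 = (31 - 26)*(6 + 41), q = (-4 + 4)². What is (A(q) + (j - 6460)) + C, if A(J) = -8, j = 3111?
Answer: -25813/2 ≈ -12907.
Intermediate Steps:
q = 0 (q = 0² = 0)
x = 233/2 (x = -1 + ((31 - 26)*(6 + 41))/2 = -1 + (5*47)/2 = -1 + (½)*235 = -1 + 235/2 = 233/2 ≈ 116.50)
C = -19099/2 (C = 7/2 + (-164*233/2)/2 = 7/2 + (½)*(-19106) = 7/2 - 9553 = -19099/2 ≈ -9549.5)
(A(q) + (j - 6460)) + C = (-8 + (3111 - 6460)) - 19099/2 = (-8 - 3349) - 19099/2 = -3357 - 19099/2 = -25813/2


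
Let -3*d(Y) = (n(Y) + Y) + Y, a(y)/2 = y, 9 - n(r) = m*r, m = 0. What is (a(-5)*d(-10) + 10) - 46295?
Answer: -138965/3 ≈ -46322.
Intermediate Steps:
n(r) = 9 (n(r) = 9 - 0*r = 9 - 1*0 = 9 + 0 = 9)
a(y) = 2*y
d(Y) = -3 - 2*Y/3 (d(Y) = -((9 + Y) + Y)/3 = -(9 + 2*Y)/3 = -3 - 2*Y/3)
(a(-5)*d(-10) + 10) - 46295 = ((2*(-5))*(-3 - ⅔*(-10)) + 10) - 46295 = (-10*(-3 + 20/3) + 10) - 46295 = (-10*11/3 + 10) - 46295 = (-110/3 + 10) - 46295 = -80/3 - 46295 = -138965/3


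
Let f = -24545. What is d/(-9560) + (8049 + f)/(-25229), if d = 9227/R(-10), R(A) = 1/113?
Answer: -26147340319/241189240 ≈ -108.41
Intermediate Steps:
R(A) = 1/113
d = 1042651 (d = 9227/(1/113) = 9227*113 = 1042651)
d/(-9560) + (8049 + f)/(-25229) = 1042651/(-9560) + (8049 - 24545)/(-25229) = 1042651*(-1/9560) - 16496*(-1/25229) = -1042651/9560 + 16496/25229 = -26147340319/241189240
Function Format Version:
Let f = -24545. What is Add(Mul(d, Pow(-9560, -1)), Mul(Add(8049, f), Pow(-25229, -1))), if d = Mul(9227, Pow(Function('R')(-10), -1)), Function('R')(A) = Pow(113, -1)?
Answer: Rational(-26147340319, 241189240) ≈ -108.41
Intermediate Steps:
Function('R')(A) = Rational(1, 113)
d = 1042651 (d = Mul(9227, Pow(Rational(1, 113), -1)) = Mul(9227, 113) = 1042651)
Add(Mul(d, Pow(-9560, -1)), Mul(Add(8049, f), Pow(-25229, -1))) = Add(Mul(1042651, Pow(-9560, -1)), Mul(Add(8049, -24545), Pow(-25229, -1))) = Add(Mul(1042651, Rational(-1, 9560)), Mul(-16496, Rational(-1, 25229))) = Add(Rational(-1042651, 9560), Rational(16496, 25229)) = Rational(-26147340319, 241189240)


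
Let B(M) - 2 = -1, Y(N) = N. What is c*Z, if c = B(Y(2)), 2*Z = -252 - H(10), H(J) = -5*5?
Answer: -227/2 ≈ -113.50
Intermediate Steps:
H(J) = -25
B(M) = 1 (B(M) = 2 - 1 = 1)
Z = -227/2 (Z = (-252 - 1*(-25))/2 = (-252 + 25)/2 = (½)*(-227) = -227/2 ≈ -113.50)
c = 1
c*Z = 1*(-227/2) = -227/2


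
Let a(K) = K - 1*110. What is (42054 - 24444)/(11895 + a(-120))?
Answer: 3522/2333 ≈ 1.5096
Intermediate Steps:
a(K) = -110 + K (a(K) = K - 110 = -110 + K)
(42054 - 24444)/(11895 + a(-120)) = (42054 - 24444)/(11895 + (-110 - 120)) = 17610/(11895 - 230) = 17610/11665 = 17610*(1/11665) = 3522/2333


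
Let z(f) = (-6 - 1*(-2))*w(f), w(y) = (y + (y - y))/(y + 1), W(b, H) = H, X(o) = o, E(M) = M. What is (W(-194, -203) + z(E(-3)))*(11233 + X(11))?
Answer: -2349996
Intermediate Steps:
w(y) = y/(1 + y) (w(y) = (y + 0)/(1 + y) = y/(1 + y))
z(f) = -4*f/(1 + f) (z(f) = (-6 - 1*(-2))*(f/(1 + f)) = (-6 + 2)*(f/(1 + f)) = -4*f/(1 + f))
(W(-194, -203) + z(E(-3)))*(11233 + X(11)) = (-203 - 4*(-3)/(1 - 3))*(11233 + 11) = (-203 - 4*(-3)/(-2))*11244 = (-203 - 4*(-3)*(-1/2))*11244 = (-203 - 6)*11244 = -209*11244 = -2349996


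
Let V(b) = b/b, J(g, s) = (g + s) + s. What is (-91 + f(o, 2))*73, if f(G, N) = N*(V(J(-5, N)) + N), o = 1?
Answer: -6205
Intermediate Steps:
J(g, s) = g + 2*s
V(b) = 1
f(G, N) = N*(1 + N)
(-91 + f(o, 2))*73 = (-91 + 2*(1 + 2))*73 = (-91 + 2*3)*73 = (-91 + 6)*73 = -85*73 = -6205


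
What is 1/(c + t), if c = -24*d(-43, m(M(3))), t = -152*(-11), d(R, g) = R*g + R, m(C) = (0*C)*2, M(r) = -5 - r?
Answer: 1/2704 ≈ 0.00036982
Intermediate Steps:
m(C) = 0 (m(C) = 0*2 = 0)
d(R, g) = R + R*g
t = 1672
c = 1032 (c = -(-1032)*(1 + 0) = -(-1032) = -24*(-43) = 1032)
1/(c + t) = 1/(1032 + 1672) = 1/2704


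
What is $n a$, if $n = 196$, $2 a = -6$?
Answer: $-588$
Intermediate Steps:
$a = -3$ ($a = \frac{1}{2} \left(-6\right) = -3$)
$n a = 196 \left(-3\right) = -588$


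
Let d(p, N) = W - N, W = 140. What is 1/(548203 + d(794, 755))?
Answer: 1/547588 ≈ 1.8262e-6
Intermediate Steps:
d(p, N) = 140 - N
1/(548203 + d(794, 755)) = 1/(548203 + (140 - 1*755)) = 1/(548203 + (140 - 755)) = 1/(548203 - 615) = 1/547588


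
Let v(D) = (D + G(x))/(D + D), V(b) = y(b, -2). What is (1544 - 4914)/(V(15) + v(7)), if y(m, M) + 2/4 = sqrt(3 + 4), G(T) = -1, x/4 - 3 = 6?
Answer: -47180/1371 - 660520*sqrt(7)/1371 ≈ -1309.1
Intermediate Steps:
x = 36 (x = 12 + 4*6 = 12 + 24 = 36)
y(m, M) = -1/2 + sqrt(7) (y(m, M) = -1/2 + sqrt(3 + 4) = -1/2 + sqrt(7))
V(b) = -1/2 + sqrt(7)
v(D) = (-1 + D)/(2*D) (v(D) = (D - 1)/(D + D) = (-1 + D)/((2*D)) = (-1 + D)*(1/(2*D)) = (-1 + D)/(2*D))
(1544 - 4914)/(V(15) + v(7)) = (1544 - 4914)/((-1/2 + sqrt(7)) + (1/2)*(-1 + 7)/7) = -3370/((-1/2 + sqrt(7)) + (1/2)*(1/7)*6) = -3370/((-1/2 + sqrt(7)) + 3/7) = -3370/(-1/14 + sqrt(7))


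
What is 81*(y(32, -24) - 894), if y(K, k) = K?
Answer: -69822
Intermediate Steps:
81*(y(32, -24) - 894) = 81*(32 - 894) = 81*(-862) = -69822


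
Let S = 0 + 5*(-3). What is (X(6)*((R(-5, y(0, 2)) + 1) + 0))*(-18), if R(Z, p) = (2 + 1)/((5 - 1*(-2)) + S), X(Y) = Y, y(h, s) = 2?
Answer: -135/2 ≈ -67.500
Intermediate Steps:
S = -15 (S = 0 - 15 = -15)
R(Z, p) = -3/8 (R(Z, p) = (2 + 1)/((5 - 1*(-2)) - 15) = 3/((5 + 2) - 15) = 3/(7 - 15) = 3/(-8) = 3*(-⅛) = -3/8)
(X(6)*((R(-5, y(0, 2)) + 1) + 0))*(-18) = (6*((-3/8 + 1) + 0))*(-18) = (6*(5/8 + 0))*(-18) = (6*(5/8))*(-18) = (15/4)*(-18) = -135/2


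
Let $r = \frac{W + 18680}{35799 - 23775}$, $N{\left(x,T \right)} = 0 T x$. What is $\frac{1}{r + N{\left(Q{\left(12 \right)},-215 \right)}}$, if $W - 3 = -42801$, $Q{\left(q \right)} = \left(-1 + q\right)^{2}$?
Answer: $- \frac{6012}{12059} \approx -0.49855$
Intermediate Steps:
$W = -42798$ ($W = 3 - 42801 = -42798$)
$N{\left(x,T \right)} = 0$ ($N{\left(x,T \right)} = 0 x = 0$)
$r = - \frac{12059}{6012}$ ($r = \frac{-42798 + 18680}{35799 - 23775} = - \frac{24118}{12024} = \left(-24118\right) \frac{1}{12024} = - \frac{12059}{6012} \approx -2.0058$)
$\frac{1}{r + N{\left(Q{\left(12 \right)},-215 \right)}} = \frac{1}{- \frac{12059}{6012} + 0} = \frac{1}{- \frac{12059}{6012}} = - \frac{6012}{12059}$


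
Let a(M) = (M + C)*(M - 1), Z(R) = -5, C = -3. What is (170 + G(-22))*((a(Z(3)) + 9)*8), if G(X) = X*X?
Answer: 298224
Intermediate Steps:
a(M) = (-1 + M)*(-3 + M) (a(M) = (M - 3)*(M - 1) = (-3 + M)*(-1 + M) = (-1 + M)*(-3 + M))
G(X) = X**2
(170 + G(-22))*((a(Z(3)) + 9)*8) = (170 + (-22)**2)*(((3 + (-5)**2 - 4*(-5)) + 9)*8) = (170 + 484)*(((3 + 25 + 20) + 9)*8) = 654*((48 + 9)*8) = 654*(57*8) = 654*456 = 298224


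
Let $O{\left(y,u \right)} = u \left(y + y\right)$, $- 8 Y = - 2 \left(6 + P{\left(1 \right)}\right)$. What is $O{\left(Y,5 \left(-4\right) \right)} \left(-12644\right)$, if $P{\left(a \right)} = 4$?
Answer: $1264400$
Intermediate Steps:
$Y = \frac{5}{2}$ ($Y = - \frac{\left(-2\right) \left(6 + 4\right)}{8} = - \frac{\left(-2\right) 10}{8} = \left(- \frac{1}{8}\right) \left(-20\right) = \frac{5}{2} \approx 2.5$)
$O{\left(y,u \right)} = 2 u y$ ($O{\left(y,u \right)} = u 2 y = 2 u y$)
$O{\left(Y,5 \left(-4\right) \right)} \left(-12644\right) = 2 \cdot 5 \left(-4\right) \frac{5}{2} \left(-12644\right) = 2 \left(-20\right) \frac{5}{2} \left(-12644\right) = \left(-100\right) \left(-12644\right) = 1264400$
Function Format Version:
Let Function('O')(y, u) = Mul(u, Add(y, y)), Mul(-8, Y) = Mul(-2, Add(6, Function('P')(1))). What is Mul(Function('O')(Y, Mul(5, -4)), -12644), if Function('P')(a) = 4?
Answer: 1264400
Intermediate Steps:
Y = Rational(5, 2) (Y = Mul(Rational(-1, 8), Mul(-2, Add(6, 4))) = Mul(Rational(-1, 8), Mul(-2, 10)) = Mul(Rational(-1, 8), -20) = Rational(5, 2) ≈ 2.5000)
Function('O')(y, u) = Mul(2, u, y) (Function('O')(y, u) = Mul(u, Mul(2, y)) = Mul(2, u, y))
Mul(Function('O')(Y, Mul(5, -4)), -12644) = Mul(Mul(2, Mul(5, -4), Rational(5, 2)), -12644) = Mul(Mul(2, -20, Rational(5, 2)), -12644) = Mul(-100, -12644) = 1264400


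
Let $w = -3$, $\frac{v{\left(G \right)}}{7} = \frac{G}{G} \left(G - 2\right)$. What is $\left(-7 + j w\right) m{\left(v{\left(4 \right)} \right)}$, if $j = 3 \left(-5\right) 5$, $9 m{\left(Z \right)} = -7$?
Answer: $- \frac{1526}{9} \approx -169.56$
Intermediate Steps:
$v{\left(G \right)} = -14 + 7 G$ ($v{\left(G \right)} = 7 \frac{G}{G} \left(G - 2\right) = 7 \cdot 1 \left(-2 + G\right) = 7 \left(-2 + G\right) = -14 + 7 G$)
$m{\left(Z \right)} = - \frac{7}{9}$ ($m{\left(Z \right)} = \frac{1}{9} \left(-7\right) = - \frac{7}{9}$)
$j = -75$ ($j = \left(-15\right) 5 = -75$)
$\left(-7 + j w\right) m{\left(v{\left(4 \right)} \right)} = \left(-7 - -225\right) \left(- \frac{7}{9}\right) = \left(-7 + 225\right) \left(- \frac{7}{9}\right) = 218 \left(- \frac{7}{9}\right) = - \frac{1526}{9}$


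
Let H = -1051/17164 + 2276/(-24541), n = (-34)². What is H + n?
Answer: 486867455089/421221724 ≈ 1155.8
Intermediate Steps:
n = 1156
H = -64857855/421221724 (H = -1051*1/17164 + 2276*(-1/24541) = -1051/17164 - 2276/24541 = -64857855/421221724 ≈ -0.15398)
H + n = -64857855/421221724 + 1156 = 486867455089/421221724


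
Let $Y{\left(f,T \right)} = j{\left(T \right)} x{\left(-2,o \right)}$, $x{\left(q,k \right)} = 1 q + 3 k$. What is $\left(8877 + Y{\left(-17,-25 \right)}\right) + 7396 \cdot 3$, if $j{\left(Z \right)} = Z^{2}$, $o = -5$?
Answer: $20440$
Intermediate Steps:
$x{\left(q,k \right)} = q + 3 k$
$Y{\left(f,T \right)} = - 17 T^{2}$ ($Y{\left(f,T \right)} = T^{2} \left(-2 + 3 \left(-5\right)\right) = T^{2} \left(-2 - 15\right) = T^{2} \left(-17\right) = - 17 T^{2}$)
$\left(8877 + Y{\left(-17,-25 \right)}\right) + 7396 \cdot 3 = \left(8877 - 17 \left(-25\right)^{2}\right) + 7396 \cdot 3 = \left(8877 - 10625\right) + 22188 = -1748 + 22188 = 20440$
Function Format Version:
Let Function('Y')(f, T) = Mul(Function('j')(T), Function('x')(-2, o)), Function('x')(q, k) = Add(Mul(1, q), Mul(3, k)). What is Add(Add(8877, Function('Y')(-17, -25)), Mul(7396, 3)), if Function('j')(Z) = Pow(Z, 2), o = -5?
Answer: 20440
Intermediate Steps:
Function('x')(q, k) = Add(q, Mul(3, k))
Function('Y')(f, T) = Mul(-17, Pow(T, 2)) (Function('Y')(f, T) = Mul(Pow(T, 2), Add(-2, Mul(3, -5))) = Mul(Pow(T, 2), Add(-2, -15)) = Mul(Pow(T, 2), -17) = Mul(-17, Pow(T, 2)))
Add(Add(8877, Function('Y')(-17, -25)), Mul(7396, 3)) = Add(Add(8877, Mul(-17, Pow(-25, 2))), Mul(7396, 3)) = Add(Add(8877, Mul(-17, 625)), 22188) = Add(Add(8877, -10625), 22188) = Add(-1748, 22188) = 20440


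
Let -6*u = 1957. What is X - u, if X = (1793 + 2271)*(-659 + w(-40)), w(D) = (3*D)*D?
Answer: 100976101/6 ≈ 1.6829e+7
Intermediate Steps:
u = -1957/6 (u = -⅙*1957 = -1957/6 ≈ -326.17)
w(D) = 3*D²
X = 16829024 (X = (1793 + 2271)*(-659 + 3*(-40)²) = 4064*(-659 + 3*1600) = 4064*(-659 + 4800) = 4064*4141 = 16829024)
X - u = 16829024 - 1*(-1957/6) = 16829024 + 1957/6 = 100976101/6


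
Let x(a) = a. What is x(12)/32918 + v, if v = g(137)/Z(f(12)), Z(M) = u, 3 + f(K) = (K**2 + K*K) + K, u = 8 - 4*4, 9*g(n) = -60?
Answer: 82331/98754 ≈ 0.83370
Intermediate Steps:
g(n) = -20/3 (g(n) = (1/9)*(-60) = -20/3)
u = -8 (u = 8 - 16 = -8)
f(K) = -3 + K + 2*K**2 (f(K) = -3 + ((K**2 + K*K) + K) = -3 + ((K**2 + K**2) + K) = -3 + (2*K**2 + K) = -3 + (K + 2*K**2) = -3 + K + 2*K**2)
Z(M) = -8
v = 5/6 (v = -20/3/(-8) = -20/3*(-1/8) = 5/6 ≈ 0.83333)
x(12)/32918 + v = 12/32918 + 5/6 = 12*(1/32918) + 5/6 = 6/16459 + 5/6 = 82331/98754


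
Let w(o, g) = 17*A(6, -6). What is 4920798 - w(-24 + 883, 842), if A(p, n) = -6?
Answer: 4920900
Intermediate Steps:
w(o, g) = -102 (w(o, g) = 17*(-6) = -102)
4920798 - w(-24 + 883, 842) = 4920798 - 1*(-102) = 4920798 + 102 = 4920900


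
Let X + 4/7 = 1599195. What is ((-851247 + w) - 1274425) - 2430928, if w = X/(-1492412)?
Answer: -47602282828761/10446884 ≈ -4.5566e+6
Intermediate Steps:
X = 11194361/7 (X = -4/7 + 1599195 = 11194361/7 ≈ 1.5992e+6)
w = -11194361/10446884 (w = (11194361/7)/(-1492412) = (11194361/7)*(-1/1492412) = -11194361/10446884 ≈ -1.0716)
((-851247 + w) - 1274425) - 2430928 = ((-851247 - 11194361/10446884) - 1274425) - 2430928 = (-8892889858709/10446884 - 1274425) - 2430928 = -22206660000409/10446884 - 2430928 = -47602282828761/10446884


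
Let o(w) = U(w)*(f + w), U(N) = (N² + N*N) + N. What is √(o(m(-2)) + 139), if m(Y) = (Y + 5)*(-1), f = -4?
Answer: √34 ≈ 5.8309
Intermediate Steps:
m(Y) = -5 - Y (m(Y) = (5 + Y)*(-1) = -5 - Y)
U(N) = N + 2*N² (U(N) = (N² + N²) + N = 2*N² + N = N + 2*N²)
o(w) = w*(1 + 2*w)*(-4 + w) (o(w) = (w*(1 + 2*w))*(-4 + w) = w*(1 + 2*w)*(-4 + w))
√(o(m(-2)) + 139) = √((-5 - 1*(-2))*(1 + 2*(-5 - 1*(-2)))*(-4 + (-5 - 1*(-2))) + 139) = √((-5 + 2)*(1 + 2*(-5 + 2))*(-4 + (-5 + 2)) + 139) = √(-3*(1 + 2*(-3))*(-4 - 3) + 139) = √(-3*(1 - 6)*(-7) + 139) = √(-3*(-5)*(-7) + 139) = √(-105 + 139) = √34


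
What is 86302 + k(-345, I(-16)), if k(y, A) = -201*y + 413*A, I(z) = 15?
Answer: 161842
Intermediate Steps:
86302 + k(-345, I(-16)) = 86302 + (-201*(-345) + 413*15) = 86302 + (69345 + 6195) = 86302 + 75540 = 161842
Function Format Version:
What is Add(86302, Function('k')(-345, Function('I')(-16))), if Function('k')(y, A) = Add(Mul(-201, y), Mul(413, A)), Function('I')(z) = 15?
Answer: 161842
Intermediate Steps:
Add(86302, Function('k')(-345, Function('I')(-16))) = Add(86302, Add(Mul(-201, -345), Mul(413, 15))) = Add(86302, Add(69345, 6195)) = Add(86302, 75540) = 161842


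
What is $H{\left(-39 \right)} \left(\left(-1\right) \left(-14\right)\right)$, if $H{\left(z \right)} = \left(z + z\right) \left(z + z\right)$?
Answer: $85176$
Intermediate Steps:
$H{\left(z \right)} = 4 z^{2}$ ($H{\left(z \right)} = 2 z 2 z = 4 z^{2}$)
$H{\left(-39 \right)} \left(\left(-1\right) \left(-14\right)\right) = 4 \left(-39\right)^{2} \left(\left(-1\right) \left(-14\right)\right) = 4 \cdot 1521 \cdot 14 = 6084 \cdot 14 = 85176$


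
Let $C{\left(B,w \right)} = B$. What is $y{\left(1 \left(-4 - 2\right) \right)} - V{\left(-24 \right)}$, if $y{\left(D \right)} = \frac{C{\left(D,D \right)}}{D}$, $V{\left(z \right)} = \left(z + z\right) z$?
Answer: $-1151$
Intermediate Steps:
$V{\left(z \right)} = 2 z^{2}$ ($V{\left(z \right)} = 2 z z = 2 z^{2}$)
$y{\left(D \right)} = 1$ ($y{\left(D \right)} = \frac{D}{D} = 1$)
$y{\left(1 \left(-4 - 2\right) \right)} - V{\left(-24 \right)} = 1 - 2 \left(-24\right)^{2} = 1 - 2 \cdot 576 = 1 - 1152 = -1151$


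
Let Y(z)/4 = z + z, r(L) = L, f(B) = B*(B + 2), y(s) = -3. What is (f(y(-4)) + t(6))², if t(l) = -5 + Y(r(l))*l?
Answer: 81796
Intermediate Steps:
f(B) = B*(2 + B)
Y(z) = 8*z (Y(z) = 4*(z + z) = 4*(2*z) = 8*z)
t(l) = -5 + 8*l² (t(l) = -5 + (8*l)*l = -5 + 8*l²)
(f(y(-4)) + t(6))² = (-3*(2 - 3) + (-5 + 8*6²))² = (-3*(-1) + (-5 + 8*36))² = (3 + (-5 + 288))² = (3 + 283)² = 286² = 81796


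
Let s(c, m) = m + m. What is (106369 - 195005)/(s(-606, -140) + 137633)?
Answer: -88636/137353 ≈ -0.64532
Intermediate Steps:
s(c, m) = 2*m
(106369 - 195005)/(s(-606, -140) + 137633) = (106369 - 195005)/(2*(-140) + 137633) = -88636/(-280 + 137633) = -88636/137353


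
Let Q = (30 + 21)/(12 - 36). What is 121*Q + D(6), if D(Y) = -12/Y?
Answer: -2073/8 ≈ -259.13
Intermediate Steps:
Q = -17/8 (Q = 51/(-24) = 51*(-1/24) = -17/8 ≈ -2.1250)
121*Q + D(6) = 121*(-17/8) - 12/6 = -2057/8 - 12*⅙ = -2057/8 - 2 = -2073/8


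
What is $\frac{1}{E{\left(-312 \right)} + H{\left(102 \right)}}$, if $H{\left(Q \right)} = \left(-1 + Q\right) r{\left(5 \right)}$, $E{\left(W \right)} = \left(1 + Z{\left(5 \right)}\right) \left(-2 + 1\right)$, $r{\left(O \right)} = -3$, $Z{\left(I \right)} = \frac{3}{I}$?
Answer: $- \frac{5}{1523} \approx -0.003283$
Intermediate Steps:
$E{\left(W \right)} = - \frac{8}{5}$ ($E{\left(W \right)} = \left(1 + \frac{3}{5}\right) \left(-2 + 1\right) = \left(1 + 3 \cdot \frac{1}{5}\right) \left(-1\right) = \left(1 + \frac{3}{5}\right) \left(-1\right) = \frac{8}{5} \left(-1\right) = - \frac{8}{5}$)
$H{\left(Q \right)} = 3 - 3 Q$ ($H{\left(Q \right)} = \left(-1 + Q\right) \left(-3\right) = 3 - 3 Q$)
$\frac{1}{E{\left(-312 \right)} + H{\left(102 \right)}} = \frac{1}{- \frac{8}{5} + \left(3 - 306\right)} = \frac{1}{- \frac{8}{5} - 303} = \frac{1}{- \frac{1523}{5}} = - \frac{5}{1523}$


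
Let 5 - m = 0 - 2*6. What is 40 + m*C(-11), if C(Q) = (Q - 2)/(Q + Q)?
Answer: 1101/22 ≈ 50.045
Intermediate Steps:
m = 17 (m = 5 - (0 - 2*6) = 5 - (0 - 12) = 5 - 1*(-12) = 5 + 12 = 17)
C(Q) = (-2 + Q)/(2*Q) (C(Q) = (-2 + Q)/((2*Q)) = (-2 + Q)*(1/(2*Q)) = (-2 + Q)/(2*Q))
40 + m*C(-11) = 40 + 17*((½)*(-2 - 11)/(-11)) = 40 + 17*((½)*(-1/11)*(-13)) = 40 + 17*(13/22) = 40 + 221/22 = 1101/22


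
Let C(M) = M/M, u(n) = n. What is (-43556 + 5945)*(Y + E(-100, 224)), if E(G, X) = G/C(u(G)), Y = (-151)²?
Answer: -853807311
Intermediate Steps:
C(M) = 1
Y = 22801
E(G, X) = G (E(G, X) = G/1 = G*1 = G)
(-43556 + 5945)*(Y + E(-100, 224)) = (-43556 + 5945)*(22801 - 100) = -37611*22701 = -853807311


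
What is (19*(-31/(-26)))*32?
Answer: 9424/13 ≈ 724.92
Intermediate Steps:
(19*(-31/(-26)))*32 = (19*(-31*(-1/26)))*32 = (19*(31/26))*32 = (589/26)*32 = 9424/13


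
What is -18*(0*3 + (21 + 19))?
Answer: -720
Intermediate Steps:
-18*(0*3 + (21 + 19)) = -18*(0 + 40) = -18*40 = -720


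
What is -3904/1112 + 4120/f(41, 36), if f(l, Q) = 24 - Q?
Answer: -144634/417 ≈ -346.84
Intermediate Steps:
-3904/1112 + 4120/f(41, 36) = -3904/1112 + 4120/(24 - 1*36) = -3904*1/1112 + 4120/(24 - 36) = -488/139 + 4120/(-12) = -488/139 + 4120*(-1/12) = -488/139 - 1030/3 = -144634/417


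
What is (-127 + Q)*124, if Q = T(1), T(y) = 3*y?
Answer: -15376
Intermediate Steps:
Q = 3 (Q = 3*1 = 3)
(-127 + Q)*124 = (-127 + 3)*124 = -124*124 = -15376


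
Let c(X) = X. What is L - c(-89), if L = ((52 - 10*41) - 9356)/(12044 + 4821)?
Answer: 1491271/16865 ≈ 88.424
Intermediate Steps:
L = -9714/16865 (L = ((52 - 410) - 9356)/16865 = (-358 - 9356)*(1/16865) = -9714*1/16865 = -9714/16865 ≈ -0.57599)
L - c(-89) = -9714/16865 - 1*(-89) = -9714/16865 + 89 = 1491271/16865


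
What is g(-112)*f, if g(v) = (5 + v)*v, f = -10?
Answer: -119840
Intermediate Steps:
g(v) = v*(5 + v)
g(-112)*f = -112*(5 - 112)*(-10) = -112*(-107)*(-10) = 11984*(-10) = -119840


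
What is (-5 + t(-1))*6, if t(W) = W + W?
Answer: -42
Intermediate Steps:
t(W) = 2*W
(-5 + t(-1))*6 = (-5 + 2*(-1))*6 = (-5 - 2)*6 = -7*6 = -42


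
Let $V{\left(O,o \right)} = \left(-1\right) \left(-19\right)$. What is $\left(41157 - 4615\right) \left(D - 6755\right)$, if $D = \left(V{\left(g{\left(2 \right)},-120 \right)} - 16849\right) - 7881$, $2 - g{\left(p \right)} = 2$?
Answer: $-1149830572$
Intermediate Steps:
$g{\left(p \right)} = 0$ ($g{\left(p \right)} = 2 - 2 = 0$)
$V{\left(O,o \right)} = 19$
$D = -24711$ ($D = \left(19 - 16849\right) - 7881 = -16830 - 7881 = -24711$)
$\left(41157 - 4615\right) \left(D - 6755\right) = \left(41157 - 4615\right) \left(-24711 - 6755\right) = 36542 \left(-31466\right) = -1149830572$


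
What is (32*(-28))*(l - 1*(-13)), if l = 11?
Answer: -21504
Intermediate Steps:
(32*(-28))*(l - 1*(-13)) = (32*(-28))*(11 - 1*(-13)) = -896*(11 + 13) = -896*24 = -21504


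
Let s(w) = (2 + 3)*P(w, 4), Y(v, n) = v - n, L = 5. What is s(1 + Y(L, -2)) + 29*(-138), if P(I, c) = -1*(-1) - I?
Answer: -4037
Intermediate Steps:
P(I, c) = 1 - I
s(w) = 5 - 5*w (s(w) = (2 + 3)*(1 - w) = 5*(1 - w) = 5 - 5*w)
s(1 + Y(L, -2)) + 29*(-138) = (5 - 5*(1 + (5 - 1*(-2)))) + 29*(-138) = (5 - 5*(1 + (5 + 2))) - 4002 = (5 - 5*(1 + 7)) - 4002 = (5 - 5*8) - 4002 = (5 - 40) - 4002 = -35 - 4002 = -4037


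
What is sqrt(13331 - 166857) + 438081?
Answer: 438081 + I*sqrt(153526) ≈ 4.3808e+5 + 391.82*I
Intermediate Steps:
sqrt(13331 - 166857) + 438081 = sqrt(-153526) + 438081 = I*sqrt(153526) + 438081 = 438081 + I*sqrt(153526)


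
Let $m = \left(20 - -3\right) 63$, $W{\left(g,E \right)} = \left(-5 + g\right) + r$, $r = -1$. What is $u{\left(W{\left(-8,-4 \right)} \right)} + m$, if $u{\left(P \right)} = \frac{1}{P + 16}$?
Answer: $\frac{2899}{2} \approx 1449.5$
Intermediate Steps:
$W{\left(g,E \right)} = -6 + g$ ($W{\left(g,E \right)} = \left(-5 + g\right) - 1 = -6 + g$)
$u{\left(P \right)} = \frac{1}{16 + P}$
$m = 1449$ ($m = \left(20 + 3\right) 63 = 23 \cdot 63 = 1449$)
$u{\left(W{\left(-8,-4 \right)} \right)} + m = \frac{1}{16 - 14} + 1449 = \frac{1}{2} + 1449 = \frac{2899}{2}$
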